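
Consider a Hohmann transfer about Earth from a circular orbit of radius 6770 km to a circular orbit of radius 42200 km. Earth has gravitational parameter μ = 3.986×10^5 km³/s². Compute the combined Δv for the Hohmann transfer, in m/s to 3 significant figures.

Δv = 3860 m/s

Transfer-ellipse semi-major axis a_t = (r₁ + r₂)/2 = (6770 + 42200)/2 = 24485 km.
Circular speed at r₁: v₁ = √(μ/r₁) = √(3.986×10^5/6770) = 7.67316 km/s.
On the transfer ellipse at r₁, v² = μ(2/r − 1/a) gives v_p = √[μ(2/r₁ − 1/a_t)] = 10.0735 km/s.
First burn Δv₁ = |v_p − v₁| = 2.4003 km/s.
At r₂, v₂ = √(μ/r₂) = 3.0734 km/s.
Transfer-orbit speed at r₂: v_a = √[μ(2/r₂ − 1/a_t)] = 1.6161 km/s.
Second burn Δv₂ = |v₂ − v_a| = 1.4573 km/s.
Δv = Δv₁ + Δv₂ = 2.4003 + 1.4573 = 3.858 km/s.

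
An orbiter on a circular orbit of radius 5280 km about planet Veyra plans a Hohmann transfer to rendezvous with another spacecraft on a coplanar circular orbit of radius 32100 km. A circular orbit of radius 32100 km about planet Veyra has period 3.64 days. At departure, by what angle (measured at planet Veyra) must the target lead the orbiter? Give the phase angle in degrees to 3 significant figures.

φ = 100°

From Kepler's third law T² = 4π²r³/μ at r = 32100 km, T = 3.64 days = 3.64 × 86400 s = 3.14496×10^5 s: μ = 4π²r³/T² = 13202.1 km³/s².
Semi-major axis of the transfer orbit: a_t = (5280 + 32100)/2 = 18690 km.
The half-period of the transfer ellipse is t = π√(a_t³/μ) = 69862.1 s.
Target angular speed ω₂ = √(μ/r₂³) = 1.99786×10^-5 rad/s.
Angle swept by the target during transfer: ω₂·t = 1.3957 rad = 79.97°.
Arrival is 180° from departure on the ellipse, so φ = 180° − 79.97° = 100°.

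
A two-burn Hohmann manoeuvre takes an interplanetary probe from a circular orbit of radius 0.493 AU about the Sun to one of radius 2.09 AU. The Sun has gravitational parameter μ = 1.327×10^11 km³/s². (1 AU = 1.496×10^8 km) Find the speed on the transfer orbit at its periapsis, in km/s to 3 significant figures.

v = 54.0 km/s

In km: r₁ = 0.493 × 1.496×10^8 = 7.37528×10^7 km; r₂ = 2.09 × 1.496×10^8 = 3.12664×10^8 km.
Transfer-ellipse semi-major axis a_t = (r₁ + r₂)/2 = (7.37528×10^7 + 3.12664×10^8)/2 = 1.932084×10^8 km.
The periapsis of the transfer ellipse is at r = 7.37528×10^7 km.
From the vis-viva equation, v = √[μ(2/r − 1/a_t)] = 53.96 km/s.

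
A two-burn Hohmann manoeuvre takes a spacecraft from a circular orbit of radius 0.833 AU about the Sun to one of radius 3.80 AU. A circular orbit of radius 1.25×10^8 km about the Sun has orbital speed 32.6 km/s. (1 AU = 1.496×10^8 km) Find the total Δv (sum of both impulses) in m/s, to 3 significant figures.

From the circular-orbit relation v² = μ/r at r = 1.25×10^8 km: μ = v²r = (32.6)² × 1.25×10^8 = 1.32845×10^11 km³/s².
In km: r₁ = 0.833 × 1.496×10^8 = 1.246168×10^8 km; r₂ = 3.80 × 1.496×10^8 = 5.6848×10^8 km.
Transfer-ellipse semi-major axis a_t = (r₁ + r₂)/2 = (1.246168×10^8 + 5.6848×10^8)/2 = 3.465484×10^8 km.
At r₁ the circular-orbit speed is v₁ = √(μ/r₁) = 32.650 km/s.
On the transfer ellipse at r₁, vis-viva gives v_p = √[μ(2/r₁ − 1/a_t)] = 41.818 km/s.
First burn Δv₁ = |v_p − v₁| = 9.168 km/s.
At r₂, v₂ = √(μ/r₂) = 15.287 km/s.
Transfer-orbit speed at r₂: v_a = √[μ(2/r₂ − 1/a_t)] = 9.1669 km/s.
Second burn Δv₂ = |v₂ − v_a| = 6.120 km/s.
Total Δv = Δv₁ + Δv₂ = 15.29 km/s.

Δv = 15300 m/s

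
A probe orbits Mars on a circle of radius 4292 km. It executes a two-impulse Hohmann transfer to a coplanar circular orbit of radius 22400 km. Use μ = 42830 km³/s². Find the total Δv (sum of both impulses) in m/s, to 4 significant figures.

Δv = 1532 m/s

Transfer-ellipse semi-major axis a_t = (r₁ + r₂)/2 = (4292 + 22400)/2 = 13346 km.
At r₁ the circular-orbit speed is v₁ = √(μ/r₁) = 3.15896 km/s.
Transfer-orbit speed at r₁ (vis-viva equation): v_p = √[μ(2/r₁ − 1/a_t)] = 4.09254 km/s.
First burn Δv₁ = |v_p − v₁| = 0.9336 km/s.
Circular speed at r₂: v₂ = √(μ/r₂) = 1.3828 km/s.
Transfer-orbit speed at r₂: v_a = √[μ(2/r₂ − 1/a_t)] = 0.78416 km/s.
Second burn Δv₂ = |v₂ − v_a| = 0.5986 km/s.
Total Δv = Δv₁ + Δv₂ = 1.532 km/s.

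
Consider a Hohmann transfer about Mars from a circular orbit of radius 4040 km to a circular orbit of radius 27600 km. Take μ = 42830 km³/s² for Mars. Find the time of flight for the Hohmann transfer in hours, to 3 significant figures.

The Hohmann ellipse has a_t = (r₁ + r₂)/2 = 15820 km.
By Kepler's third law the transfer-orbit period is T = 2π√(a_t³/μ), so t = T/2 = 30210 s.
Converting: 30210 s ÷ 3600 s/hour = 8.39 hours.

t = 8.39 hours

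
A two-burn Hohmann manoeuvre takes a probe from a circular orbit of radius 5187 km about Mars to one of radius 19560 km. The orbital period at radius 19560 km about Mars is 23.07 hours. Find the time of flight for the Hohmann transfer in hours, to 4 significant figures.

From Kepler's third law T² = 4π²r³/μ at r = 19560 km, T = 23.07 hours = 23.07 × 3600 s = 83052 s: μ = 4π²r³/T² = 42831.8 km³/s².
Transfer-ellipse semi-major axis a_t = (r₁ + r₂)/2 = (5187 + 19560)/2 = 12373.5 km.
Transfer time t = π√(a_t³/μ) = π√((12373.5)³ / 42831.8) = 20893 s.
Converting: 20893 s ÷ 3600 s/hour = 5.804 hours.

t = 5.804 hours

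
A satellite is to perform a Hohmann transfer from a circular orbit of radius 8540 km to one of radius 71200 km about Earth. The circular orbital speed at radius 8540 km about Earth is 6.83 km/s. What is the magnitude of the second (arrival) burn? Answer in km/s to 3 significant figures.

Δv₂ = 1.27 km/s

From the circular-orbit relation v² = μ/r at r = 8540 km: μ = v²r = (6.83)² × 8540 = 3.98382×10^5 km³/s².
Transfer-ellipse semi-major axis a_t = (r₁ + r₂)/2 = (8540 + 71200)/2 = 39870 km.
Circular speed at r = 71200 km: v_c = √(μ/r) = 2.3654 km/s.
Vis-viva on the transfer ellipse at r = 71200 km gives v_t = √[μ(2/r − 1/a_t)] = 1.0948 km/s.
Δv₂ = |v_t − v_c| = |1.0948 − 2.3654| = 1.271 km/s.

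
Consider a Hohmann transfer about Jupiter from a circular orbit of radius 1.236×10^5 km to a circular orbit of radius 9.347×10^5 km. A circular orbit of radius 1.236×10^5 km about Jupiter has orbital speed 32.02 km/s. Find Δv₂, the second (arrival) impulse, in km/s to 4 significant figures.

From the circular-orbit relation v² = μ/r at r = 1.236×10^5 km: μ = v²r = (32.02)² × 1.236×10^5 = 1.26725×10^8 km³/s².
Transfer-ellipse semi-major axis a_t = (r₁ + r₂)/2 = (1.236×10^5 + 9.347×10^5)/2 = 5.2915×10^5 km.
Circular speed at r = 9.347×10^5 km: v_c = √(μ/r) = 11.6438 km/s.
Vis-viva on the transfer ellipse at r = 9.347×10^5 km gives v_t = √[μ(2/r − 1/a_t)] = 5.62748 km/s.
Δv₂ = |v_t − v_c| = |5.62748 − 11.6438| = 6.016 km/s.

Δv₂ = 6.016 km/s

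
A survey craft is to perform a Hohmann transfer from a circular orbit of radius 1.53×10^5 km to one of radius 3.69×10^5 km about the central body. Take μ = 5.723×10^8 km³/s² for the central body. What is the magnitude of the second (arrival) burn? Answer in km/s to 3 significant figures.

Δv₂ = 9.23 km/s

The Hohmann ellipse has a_t = (r₁ + r₂)/2 = 2.610×10^5 km.
Circular speed at r = 3.690×10^5 km: v_c = √(μ/r) = 39.38 km/s.
Transfer-orbit speed at the same r (vis-viva, a = a_t): v_t = √[μ(2/r − 1/a_t)] = 30.15 km/s.
Δv₂ = |v_t − v_c| = |30.15 − 39.38| = 9.230 km/s.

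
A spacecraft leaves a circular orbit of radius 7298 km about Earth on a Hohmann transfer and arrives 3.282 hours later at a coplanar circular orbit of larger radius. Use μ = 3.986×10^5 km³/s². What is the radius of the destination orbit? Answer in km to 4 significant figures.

r₂ = 28300 km

Transfer time t = 3.282 hours = 11815.2 s, and t = π√(a_t³/μ).
So a_t = (μ t²/π²)^(1/3) = (3.986×10^5 × (11815.2)² / π²)^(1/3) = 17798 km.
Since a_t = (r₁ + r₂)/2, r₂ = 2a_t − r₁ = 2×17798 − 7298 = 28298 km.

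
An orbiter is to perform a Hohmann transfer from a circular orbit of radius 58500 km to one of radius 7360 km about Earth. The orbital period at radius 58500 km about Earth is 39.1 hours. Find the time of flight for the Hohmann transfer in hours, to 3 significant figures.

t = 8.26 hours

From Kepler's third law T² = 4π²r³/μ at r = 58500 km, T = 39.1 hours = 39.1 × 3600 s = 1.4076×10^5 s: μ = 4π²r³/T² = 3.98904×10^5 km³/s².
Transfer-ellipse semi-major axis a_t = (r₁ + r₂)/2 = (58500 + 7360)/2 = 32930 km.
By Kepler's third law the transfer-orbit period is T = 2π√(a_t³/μ), so t = T/2 = 29720 s.
Converting: 29720 s ÷ 3600 s/hour = 8.26 hours.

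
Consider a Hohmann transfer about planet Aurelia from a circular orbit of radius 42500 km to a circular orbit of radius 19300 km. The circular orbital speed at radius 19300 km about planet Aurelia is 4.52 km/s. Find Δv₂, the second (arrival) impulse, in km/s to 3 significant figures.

Δv₂ = 0.781 km/s

From the circular-orbit relation v² = μ/r at r = 19300 km: μ = v²r = (4.52)² × 19300 = 3.94307×10^5 km³/s².
Semi-major axis of the transfer orbit: a_t = (42500 + 19300)/2 = 30900 km.
On the circular orbit at r = 19300 km, v_c = √(μ/r) = 4.5200 km/s.
Vis-viva on the transfer ellipse at r = 19300 km gives v_t = √[μ(2/r − 1/a_t)] = 5.3009 km/s.
Δv₂ = |v_t − v_c| = |5.3009 − 4.5200| = 0.7809 km/s.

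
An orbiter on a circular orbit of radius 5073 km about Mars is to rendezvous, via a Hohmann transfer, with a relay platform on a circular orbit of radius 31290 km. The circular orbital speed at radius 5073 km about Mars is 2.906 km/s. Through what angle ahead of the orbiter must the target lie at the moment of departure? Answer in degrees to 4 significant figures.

φ = 100.3°

From the circular-orbit relation v² = μ/r at r = 5073 km: μ = v²r = (2.906)² × 5073 = 42840.7 km³/s².
Semi-major axis of the transfer orbit: a_t = (5073 + 31290)/2 = 18181.5 km.
The half-period of the transfer ellipse is t = π√(a_t³/μ) = 37211 s.
Target angular speed ω₂ = √(μ/r₂³) = 3.7396×10^-5 rad/s.
Angle swept by the target during transfer: ω₂·t = 1.3915 rad = 79.73°.
Arrival is 180° from departure on the ellipse, so φ = 180° − 79.73° = 100.3°.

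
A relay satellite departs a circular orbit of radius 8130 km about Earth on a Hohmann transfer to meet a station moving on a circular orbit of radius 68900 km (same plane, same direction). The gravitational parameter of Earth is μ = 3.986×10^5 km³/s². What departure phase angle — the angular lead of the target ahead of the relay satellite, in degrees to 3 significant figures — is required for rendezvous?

φ = 105°

Semi-major axis of the transfer orbit: a_t = (8130 + 68900)/2 = 38515 km.
Transfer time t = π√(a_t³/μ) = 37610 s.
The target's mean motion on its circular orbit is ω₂ = √(μ/r₂³) = 3.491×10^-5 rad/s.
Angle swept by the target during transfer: ω₂·t = 1.313 rad = 75.23°.
Arrival is 180° from departure on the ellipse, so φ = 180° − 75.23° = 105°.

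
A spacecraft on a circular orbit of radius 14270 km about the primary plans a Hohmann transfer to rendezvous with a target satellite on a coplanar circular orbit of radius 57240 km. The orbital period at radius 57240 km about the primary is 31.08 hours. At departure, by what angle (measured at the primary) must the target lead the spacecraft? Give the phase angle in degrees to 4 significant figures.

From Kepler's third law T² = 4π²r³/μ at r = 57240 km, T = 31.08 hours = 31.08 × 3600 s = 1.11888×10^5 s: μ = 4π²r³/T² = 5.91414×10^5 km³/s².
Semi-major axis of the transfer orbit: a_t = (14270 + 57240)/2 = 35755 km.
Transfer time t = π√(a_t³/μ) = 27619.1 s.
Target angular speed ω₂ = √(μ/r₂³) = 5.61560×10^-5 rad/s.
Angle swept by the target during transfer: ω₂·t = 1.55098 rad = 88.86°.
Arrival is 180° from departure on the ellipse, so φ = 180° − 88.86° = 91.14°.

φ = 91.14°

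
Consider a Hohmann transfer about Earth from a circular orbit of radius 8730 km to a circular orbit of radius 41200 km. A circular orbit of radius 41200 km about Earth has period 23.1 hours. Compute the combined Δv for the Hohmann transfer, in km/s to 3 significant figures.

From Kepler's third law T² = 4π²r³/μ at r = 41200 km, T = 23.1 hours = 23.1 × 3600 s = 83160 s: μ = 4π²r³/T² = 3.99229×10^5 km³/s².
Transfer-ellipse semi-major axis a_t = (r₁ + r₂)/2 = (8730 + 41200)/2 = 24965 km.
Circular speed at r₁: v₁ = √(μ/r₁) = √(3.99229×10^5/8730) = 6.762 km/s.
On the transfer ellipse at r₁, vis-viva equation gives v_p = √[μ(2/r₁ − 1/a_t)] = 8.687 km/s.
First burn Δv₁ = |v_p − v₁| = 1.925 km/s.
At r₂, v₂ = √(μ/r₂) = 3.113 km/s.
Transfer-orbit speed at r₂: v_a = √[μ(2/r₂ − 1/a_t)] = 1.841 km/s.
Second burn Δv₂ = |v₂ − v_a| = 1.272 km/s.
Δv = Δv₁ + Δv₂ = 1.925 + 1.272 = 3.197 km/s.

Δv = 3.20 km/s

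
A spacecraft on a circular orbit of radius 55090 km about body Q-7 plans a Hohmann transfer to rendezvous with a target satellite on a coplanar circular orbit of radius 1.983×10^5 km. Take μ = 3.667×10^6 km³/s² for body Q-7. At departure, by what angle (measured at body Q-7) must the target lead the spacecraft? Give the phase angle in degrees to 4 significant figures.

The Hohmann ellipse has a_t = (r₁ + r₂)/2 = 1.26695×10^5 km.
The half-period of the transfer ellipse is t = π√(a_t³/μ) = 73983.3 s.
Target angular speed ω₂ = √(μ/r₂³) = 2.16856×10^-5 rad/s.
Angle swept by the target during transfer: ω₂·t = 1.60437 rad = 91.92°.
The spacecraft traverses 180° on the transfer ellipse, so the target must lead by 180° − 91.92° = 88.08°.

φ = 88.08°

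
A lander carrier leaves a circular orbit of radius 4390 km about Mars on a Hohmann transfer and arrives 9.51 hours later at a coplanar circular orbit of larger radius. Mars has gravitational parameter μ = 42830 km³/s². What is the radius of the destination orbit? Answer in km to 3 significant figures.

r₂ = 30000 km

Transfer time t = 9.51 hours = 34236 s, and t = π√(a_t³/μ).
So a_t = (μ t²/π²)^(1/3) = (42830 × (34236)² / π²)^(1/3) = 17198 km.
Since a_t = (r₁ + r₂)/2, r₂ = 2a_t − r₁ = 2×17198 − 4390 = 30006 km.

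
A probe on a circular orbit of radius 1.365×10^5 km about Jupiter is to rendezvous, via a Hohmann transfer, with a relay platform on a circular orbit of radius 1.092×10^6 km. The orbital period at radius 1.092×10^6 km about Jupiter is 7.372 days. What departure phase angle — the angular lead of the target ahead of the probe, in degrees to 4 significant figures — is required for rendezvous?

From Kepler's third law T² = 4π²r³/μ at r = 1.092×10^6 km, T = 7.372 days = 7.372 × 86400 s = 6.369408×10^5 s: μ = 4π²r³/T² = 1.26715×10^8 km³/s².
The Hohmann ellipse has a_t = (r₁ + r₂)/2 = 6.1425×10^5 km.
The half-period of the transfer ellipse is t = π√(a_t³/μ) = 1.34355×10^5 s.
Target angular speed ω₂ = √(μ/r₂³) = 9.86463×10^-6 rad/s.
Angle swept by the target during transfer: ω₂·t = 1.3254 rad = 75.94°.
The probe traverses 180° on the transfer ellipse, so the target must lead by 180° − 75.94° = 104.1°.

φ = 104.1°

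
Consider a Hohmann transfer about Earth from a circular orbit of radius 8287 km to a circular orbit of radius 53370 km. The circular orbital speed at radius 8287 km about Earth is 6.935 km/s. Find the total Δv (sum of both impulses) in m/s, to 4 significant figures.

From the circular-orbit relation v² = μ/r at r = 8287 km: μ = v²r = (6.935)² × 8287 = 3.98557×10^5 km³/s².
Semi-major axis of the transfer orbit: a_t = (8287 + 53370)/2 = 30828.5 km.
At r₁ the circular-orbit speed is v₁ = √(μ/r₁) = 6.935 km/s.
Transfer-orbit speed at r₁ (v² = μ(2/r − 1/a)): v_p = √[μ(2/r₁ − 1/a_t)] = 9.125 km/s.
First burn Δv₁ = |v_p − v₁| = 2.190 km/s.
At r₂, v₂ = √(μ/r₂) = 2.733 km/s.
Transfer-orbit speed at r₂: v_a = √[μ(2/r₂ − 1/a_t)] = 1.417 km/s.
Second burn Δv₂ = |v₂ − v_a| = 1.316 km/s.
Δv = Δv₁ + Δv₂ = 2.190 + 1.316 = 3.506 km/s.

Δv = 3506 m/s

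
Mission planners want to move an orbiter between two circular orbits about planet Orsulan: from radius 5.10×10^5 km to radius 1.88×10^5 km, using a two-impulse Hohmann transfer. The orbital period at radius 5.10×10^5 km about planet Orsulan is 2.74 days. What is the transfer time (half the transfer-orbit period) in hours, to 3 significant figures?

t = 18.6 hours

From Kepler's third law T² = 4π²r³/μ at r = 5.10×10^5 km, T = 2.74 days = 2.74 × 86400 s = 2.36736×10^5 s: μ = 4π²r³/T² = 9.34419×10^7 km³/s².
Semi-major axis of the transfer orbit: a_t = (5.100×10^5 + 1.880×10^5)/2 = 3.490×10^5 km.
By Kepler's third law the transfer-orbit period is T = 2π√(a_t³/μ), so t = T/2 = 67010 s.
Converting: 67010 s ÷ 3600 s/hour = 18.6 hours.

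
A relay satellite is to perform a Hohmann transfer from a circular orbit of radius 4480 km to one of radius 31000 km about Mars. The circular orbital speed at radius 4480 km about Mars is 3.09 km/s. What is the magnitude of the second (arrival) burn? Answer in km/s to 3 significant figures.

From the circular-orbit relation v² = μ/r at r = 4480 km: μ = v²r = (3.09)² × 4480 = 42775.5 km³/s².
Semi-major axis of the transfer orbit: a_t = (4480 + 31000)/2 = 17740 km.
Circular speed at r = 31000 km: v_c = √(μ/r) = 1.1747 km/s.
Vis-viva on the transfer ellipse at r = 31000 km gives v_t = √[μ(2/r − 1/a_t)] = 0.59031 km/s.
Δv₂ = |v_t − v_c| = |0.59031 − 1.1747| = 0.5844 km/s.

Δv₂ = 0.584 km/s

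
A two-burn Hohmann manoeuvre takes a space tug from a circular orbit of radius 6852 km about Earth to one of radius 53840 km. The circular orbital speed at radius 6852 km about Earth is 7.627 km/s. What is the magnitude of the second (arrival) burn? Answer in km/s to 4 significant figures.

From the circular-orbit relation v² = μ/r at r = 6852 km: μ = v²r = (7.627)² × 6852 = 3.98589×10^5 km³/s².
The Hohmann ellipse has a_t = (r₁ + r₂)/2 = 30346 km.
On the circular orbit at r = 53840 km, v_c = √(μ/r) = 2.721 km/s.
Transfer-orbit speed at the same r (vis-viva, a = a_t): v_t = √[μ(2/r − 1/a_t)] = 1.293 km/s.
Δv₂ = |v_t − v_c| = |1.293 − 2.721| = 1.428 km/s.

Δv₂ = 1.428 km/s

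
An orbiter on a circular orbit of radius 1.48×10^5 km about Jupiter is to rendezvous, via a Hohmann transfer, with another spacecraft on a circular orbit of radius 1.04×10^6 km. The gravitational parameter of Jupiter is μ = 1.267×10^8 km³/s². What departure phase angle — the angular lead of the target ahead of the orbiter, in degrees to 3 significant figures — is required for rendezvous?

φ = 102°

The Hohmann ellipse has a_t = (r₁ + r₂)/2 = 5.940×10^5 km.
Transfer time t = π√(a_t³/μ) = 1.27774×10^5 s.
The target's mean motion on its circular orbit is ω₂ = √(μ/r₂³) = 1.06130×10^-5 rad/s.
Angle swept by the target during transfer: ω₂·t = 1.3561 rad = 77.70°.
Arrival is 180° from departure on the ellipse, so φ = 180° − 77.70° = 102°.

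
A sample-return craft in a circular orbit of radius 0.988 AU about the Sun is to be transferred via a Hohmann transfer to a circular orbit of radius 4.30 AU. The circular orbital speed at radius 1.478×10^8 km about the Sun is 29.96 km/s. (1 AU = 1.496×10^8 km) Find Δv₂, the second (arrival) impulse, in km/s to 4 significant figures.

From the circular-orbit relation v² = μ/r at r = 1.478×10^8 km: μ = v²r = (29.96)² × 1.478×10^8 = 1.32666×10^11 km³/s².
In km: r₁ = 0.988 × 1.496×10^8 = 1.478048×10^8 km; r₂ = 4.30 × 1.496×10^8 = 6.4328×10^8 km.
The Hohmann ellipse has a_t = (r₁ + r₂)/2 = 3.955424×10^8 km.
Circular speed at r = 6.4328×10^8 km: v_c = √(μ/r) = 14.361 km/s.
Transfer-orbit speed at the same r (vis-viva, a = a_t): v_t = √[μ(2/r − 1/a_t)] = 8.7786 km/s.
Δv₂ = |v_t − v_c| = |8.7786 − 14.361| = 5.582 km/s.

Δv₂ = 5.582 km/s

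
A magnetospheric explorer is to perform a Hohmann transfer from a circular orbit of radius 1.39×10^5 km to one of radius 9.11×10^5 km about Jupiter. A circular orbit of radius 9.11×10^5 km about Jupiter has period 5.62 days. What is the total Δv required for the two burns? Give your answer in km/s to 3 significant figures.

Δv = 15.3 km/s

From Kepler's third law T² = 4π²r³/μ at r = 9.11×10^5 km, T = 5.62 days = 5.62 × 86400 s = 4.85568×10^5 s: μ = 4π²r³/T² = 1.26594×10^8 km³/s².
Transfer-ellipse semi-major axis a_t = (r₁ + r₂)/2 = (1.390×10^5 + 9.110×10^5)/2 = 5.250×10^5 km.
Circular speed at r₁: v₁ = √(μ/r₁) = √(1.26594×10^8/1.390×10^5) = 30.179 km/s.
On the transfer ellipse at r₁, vis-viva gives v_p = √[μ(2/r₁ − 1/a_t)] = 39.754 km/s.
First burn Δv₁ = |v_p − v₁| = 9.575 km/s.
At r₂, v₂ = √(μ/r₂) = 11.7882 km/s.
Transfer-orbit speed at r₂: v_a = √[μ(2/r₂ − 1/a_t)] = 6.06563 km/s.
Second burn Δv₂ = |v₂ − v_a| = 5.723 km/s.
Total Δv = Δv₁ + Δv₂ = 15.30 km/s.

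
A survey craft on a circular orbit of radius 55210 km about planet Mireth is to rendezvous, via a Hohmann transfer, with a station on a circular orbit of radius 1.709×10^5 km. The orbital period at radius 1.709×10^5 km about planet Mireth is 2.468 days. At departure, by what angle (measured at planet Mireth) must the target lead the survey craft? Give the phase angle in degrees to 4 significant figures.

φ = 83.15°

From Kepler's third law T² = 4π²r³/μ at r = 1.709×10^5 km, T = 2.468 days = 2.468 × 86400 s = 2.132352×10^5 s: μ = 4π²r³/T² = 4.33379×10^6 km³/s².
Semi-major axis of the transfer orbit: a_t = (55210 + 1.709×10^5)/2 = 1.13055×10^5 km.
The half-period of the transfer ellipse is t = π√(a_t³/μ) = 57365 s.
The target's mean motion on its circular orbit is ω₂ = √(μ/r₂³) = 2.9466×10^-5 rad/s.
Angle swept by the target during transfer: ω₂·t = 1.6903 rad = 96.85°.
The survey craft traverses 180° on the transfer ellipse, so the target must lead by 180° − 96.85° = 83.15°.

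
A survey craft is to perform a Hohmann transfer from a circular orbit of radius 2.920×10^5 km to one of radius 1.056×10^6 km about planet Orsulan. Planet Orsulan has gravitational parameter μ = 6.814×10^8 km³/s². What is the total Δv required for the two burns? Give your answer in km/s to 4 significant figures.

Δv = 20.84 km/s

The Hohmann ellipse has a_t = (r₁ + r₂)/2 = 6.740×10^5 km.
Circular speed at r₁: v₁ = √(μ/r₁) = √(6.814×10^8/2.920×10^5) = 48.31 km/s.
Transfer-orbit speed at r₁ (v² = μ(2/r − 1/a)): v_p = √[μ(2/r₁ − 1/a_t)] = 60.47 km/s.
First burn Δv₁ = |v_p − v₁| = 12.16 km/s.
Circular speed at r₂: v₂ = √(μ/r₂) = 25.402 km/s.
Transfer-orbit speed at r₂: v_a = √[μ(2/r₂ − 1/a_t)] = 16.720 km/s.
Second burn Δv₂ = |v₂ − v_a| = 8.682 km/s.
Total Δv = Δv₁ + Δv₂ = 20.84 km/s.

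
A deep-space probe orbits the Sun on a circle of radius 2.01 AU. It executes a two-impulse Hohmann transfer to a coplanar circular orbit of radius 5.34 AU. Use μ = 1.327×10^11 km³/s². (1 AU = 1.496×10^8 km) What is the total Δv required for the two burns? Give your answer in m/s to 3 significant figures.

Δv = 7670 m/s

In km: r₁ = 2.01 × 1.496×10^8 = 3.00696×10^8 km; r₂ = 5.34 × 1.496×10^8 = 7.98864×10^8 km.
Semi-major axis of the transfer orbit: a_t = (3.00696×10^8 + 7.98864×10^8)/2 = 5.4978×10^8 km.
At r₁ the circular-orbit speed is v₁ = √(μ/r₁) = 21.0074 km/s.
On the transfer ellipse at r₁, vis-viva gives v_p = √[μ(2/r₁ − 1/a_t)] = 25.3229 km/s.
First burn Δv₁ = |v_p − v₁| = 4.3155 km/s.
At r₂, v₂ = √(μ/r₂) = 12.8884 km/s.
Transfer-orbit speed at r₂: v_a = √[μ(2/r₂ − 1/a_t)] = 9.53166 km/s.
Second burn Δv₂ = |v₂ − v_a| = 3.3567 km/s.
Total Δv = Δv₁ + Δv₂ = 7.672 km/s.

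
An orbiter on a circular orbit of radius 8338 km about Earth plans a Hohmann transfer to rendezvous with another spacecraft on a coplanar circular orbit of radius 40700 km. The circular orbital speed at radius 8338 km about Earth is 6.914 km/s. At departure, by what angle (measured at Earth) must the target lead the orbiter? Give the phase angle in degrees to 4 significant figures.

From the circular-orbit relation v² = μ/r at r = 8338 km: μ = v²r = (6.914)² × 8338 = 3.98585×10^5 km³/s².
Transfer-ellipse semi-major axis a_t = (r₁ + r₂)/2 = (8338 + 40700)/2 = 24519 km.
Transfer time t = π√(a_t³/μ) = 19100 s.
Target angular speed ω₂ = √(μ/r₂³) = 7.689×10^-5 rad/s.
Angle swept by the target during transfer: ω₂·t = 1.469 rad = 84.17°.
The orbiter traverses 180° on the transfer ellipse, so the target must lead by 180° − 84.17° = 95.83°.

φ = 95.83°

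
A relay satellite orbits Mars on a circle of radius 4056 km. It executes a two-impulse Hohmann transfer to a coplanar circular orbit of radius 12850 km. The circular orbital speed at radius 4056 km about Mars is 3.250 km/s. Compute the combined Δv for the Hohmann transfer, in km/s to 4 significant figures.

From the circular-orbit relation v² = μ/r at r = 4056 km: μ = v²r = (3.250)² × 4056 = 42841.5 km³/s².
The Hohmann ellipse has a_t = (r₁ + r₂)/2 = 8453 km.
Circular speed at r₁: v₁ = √(μ/r₁) = √(42841.5/4056) = 3.2500 km/s.
On the transfer ellipse at r₁, vis-viva gives v_p = √[μ(2/r₁ − 1/a_t)] = 4.0071 km/s.
First burn Δv₁ = |v_p − v₁| = 0.7571 km/s.
At r₂, v₂ = √(μ/r₂) = 1.8259 km/s.
Transfer-orbit speed at r₂: v_a = √[μ(2/r₂ − 1/a_t)] = 1.2648 km/s.
Second burn Δv₂ = |v₂ − v_a| = 0.5611 km/s.
Total Δv = Δv₁ + Δv₂ = 1.318 km/s.

Δv = 1.318 km/s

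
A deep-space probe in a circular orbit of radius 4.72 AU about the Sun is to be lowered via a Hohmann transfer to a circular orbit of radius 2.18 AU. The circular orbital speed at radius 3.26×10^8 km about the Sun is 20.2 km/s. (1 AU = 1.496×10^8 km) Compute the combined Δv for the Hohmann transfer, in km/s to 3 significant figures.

From the circular-orbit relation v² = μ/r at r = 3.26×10^8 km: μ = v²r = (20.2)² × 3.26×10^8 = 1.33021×10^11 km³/s².
In km: r₁ = 4.72 × 1.496×10^8 = 7.06112×10^8 km; r₂ = 2.18 × 1.496×10^8 = 3.26128×10^8 km.
The Hohmann ellipse has a_t = (r₁ + r₂)/2 = 5.1612×10^8 km.
At r₁ the circular-orbit speed is v₁ = √(μ/r₁) = 13.72535 km/s.
Transfer-orbit speed at r₁ (vis-viva equation): v_a = √[μ(2/r₁ − 1/a_t)] = 10.91044 km/s.
First burn Δv₁ = |v_a − v₁| = 2.81491 km/s.
At r₂, v₂ = √(μ/r₂) = 20.196036 km/s.
Transfer-orbit speed at r₂: v_p = √[μ(2/r₂ − 1/a_t)] = 23.622594 km/s.
Second burn Δv₂ = |v₂ − v_p| = 3.42656 km/s.
Total Δv = Δv₁ + Δv₂ = 6.241 km/s.

Δv = 6.24 km/s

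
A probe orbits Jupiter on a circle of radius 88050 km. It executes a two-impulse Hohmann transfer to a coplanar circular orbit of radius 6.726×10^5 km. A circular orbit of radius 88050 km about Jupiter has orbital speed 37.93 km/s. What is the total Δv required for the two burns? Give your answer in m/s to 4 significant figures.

From the circular-orbit relation v² = μ/r at r = 88050 km: μ = v²r = (37.93)² × 88050 = 1.26676×10^8 km³/s².
Semi-major axis of the transfer orbit: a_t = (88050 + 6.726×10^5)/2 = 3.80325×10^5 km.
Circular speed at r₁: v₁ = √(μ/r₁) = √(1.26676×10^8/88050) = 37.93 km/s.
Transfer-orbit speed at r₁ (vis-viva): v_p = √[μ(2/r₁ − 1/a_t)] = 50.44 km/s.
First burn Δv₁ = |v_p − v₁| = 12.51 km/s.
At r₂, v₂ = √(μ/r₂) = 13.7236 km/s.
Transfer-orbit speed at r₂: v_a = √[μ(2/r₂ − 1/a_t)] = 6.60323 km/s.
Second burn Δv₂ = |v₂ − v_a| = 7.120 km/s.
Total Δv = Δv₁ + Δv₂ = 19.63 km/s.

Δv = 19630 m/s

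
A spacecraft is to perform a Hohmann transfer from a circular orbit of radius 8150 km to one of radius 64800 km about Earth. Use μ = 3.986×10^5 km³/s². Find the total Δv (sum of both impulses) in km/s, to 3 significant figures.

Transfer-ellipse semi-major axis a_t = (r₁ + r₂)/2 = (8150 + 64800)/2 = 36475 km.
Circular speed at r₁: v₁ = √(μ/r₁) = √(3.986×10^5/8150) = 6.993 km/s.
On the transfer ellipse at r₁, vis-viva gives v_p = √[μ(2/r₁ − 1/a_t)] = 9.321 km/s.
First burn Δv₁ = |v_p − v₁| = 2.328 km/s.
Circular speed at r₂: v₂ = √(μ/r₂) = 2.480 km/s.
Transfer-orbit speed at r₂: v_a = √[μ(2/r₂ − 1/a_t)] = 1.172 km/s.
Second burn Δv₂ = |v₂ − v_a| = 1.308 km/s.
Total Δv = Δv₁ + Δv₂ = 3.636 km/s.

Δv = 3.64 km/s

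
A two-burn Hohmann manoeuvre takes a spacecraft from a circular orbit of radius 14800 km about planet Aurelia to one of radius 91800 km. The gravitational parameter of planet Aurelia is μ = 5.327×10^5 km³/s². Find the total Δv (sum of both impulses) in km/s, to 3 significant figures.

Transfer-ellipse semi-major axis a_t = (r₁ + r₂)/2 = (14800 + 91800)/2 = 53300 km.
At r₁ the circular-orbit speed is v₁ = √(μ/r₁) = 5.9994 km/s.
Transfer-orbit speed at r₁ (vis-viva equation): v_p = √[μ(2/r₁ − 1/a_t)] = 7.8735 km/s.
First burn Δv₁ = |v_p − v₁| = 1.874 km/s.
At r₂, v₂ = √(μ/r₂) = 2.409 km/s.
Transfer-orbit speed at r₂: v_a = √[μ(2/r₂ − 1/a_t)] = 1.269 km/s.
Second burn Δv₂ = |v₂ − v_a| = 1.140 km/s.
Δv = Δv₁ + Δv₂ = 1.874 + 1.140 = 3.014 km/s.

Δv = 3.01 km/s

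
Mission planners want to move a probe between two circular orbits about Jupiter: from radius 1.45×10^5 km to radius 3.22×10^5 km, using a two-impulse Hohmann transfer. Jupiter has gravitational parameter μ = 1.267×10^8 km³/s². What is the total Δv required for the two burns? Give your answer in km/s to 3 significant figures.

Δv = 9.36 km/s

Semi-major axis of the transfer orbit: a_t = (1.450×10^5 + 3.220×10^5)/2 = 2.335×10^5 km.
At r₁ the circular-orbit speed is v₁ = √(μ/r₁) = 29.560 km/s.
On the transfer ellipse at r₁, vis-viva equation gives v_p = √[μ(2/r₁ − 1/a_t)] = 34.713 km/s.
First burn Δv₁ = |v_p − v₁| = 5.153 km/s.
At r₂, v₂ = √(μ/r₂) = 19.8363 km/s.
Transfer-orbit speed at r₂: v_a = √[μ(2/r₂ − 1/a_t)] = 15.6315 km/s.
Second burn Δv₂ = |v₂ − v_a| = 4.205 km/s.
Total Δv = Δv₁ + Δv₂ = 9.358 km/s.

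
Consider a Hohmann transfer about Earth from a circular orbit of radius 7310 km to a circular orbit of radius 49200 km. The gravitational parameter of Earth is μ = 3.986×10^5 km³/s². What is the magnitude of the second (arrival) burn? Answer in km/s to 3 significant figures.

The Hohmann ellipse has a_t = (r₁ + r₂)/2 = 28255 km.
On the circular orbit at r = 49200 km, v_c = √(μ/r) = 2.84634 km/s.
Transfer-orbit speed at the same r (vis-viva, a = a_t): v_t = √[μ(2/r − 1/a_t)] = 1.44776 km/s.
Δv₂ = |v_t − v_c| = |1.44776 − 2.84634| = 1.399 km/s.

Δv₂ = 1.40 km/s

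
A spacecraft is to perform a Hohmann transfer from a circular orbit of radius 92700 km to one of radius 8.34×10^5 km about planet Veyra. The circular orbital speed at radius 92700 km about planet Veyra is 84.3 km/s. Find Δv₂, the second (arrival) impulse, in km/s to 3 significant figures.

From the circular-orbit relation v² = μ/r at r = 92700 km: μ = v²r = (84.3)² × 92700 = 6.58772×10^8 km³/s².
Semi-major axis of the transfer orbit: a_t = (92700 + 8.340×10^5)/2 = 4.6335×10^5 km.
Circular speed at r = 8.340×10^5 km: v_c = √(μ/r) = 28.105 km/s.
Vis-viva on the transfer ellipse at r = 8.340×10^5 km gives v_t = √[μ(2/r − 1/a_t)] = 12.571 km/s.
Δv₂ = |v_t − v_c| = |12.571 − 28.105| = 15.53 km/s.

Δv₂ = 15.5 km/s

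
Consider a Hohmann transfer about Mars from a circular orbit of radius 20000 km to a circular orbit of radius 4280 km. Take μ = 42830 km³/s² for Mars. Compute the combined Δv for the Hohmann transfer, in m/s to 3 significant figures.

Δv = 1490 m/s

Transfer-ellipse semi-major axis a_t = (r₁ + r₂)/2 = (20000 + 4280)/2 = 12140 km.
Circular speed at r₁: v₁ = √(μ/r₁) = √(42830/20000) = 1.4634 km/s.
On the transfer ellipse at r₁, vis-viva equation gives v_a = √[μ(2/r₁ − 1/a_t)] = 0.86890 km/s.
First burn Δv₁ = |v_a − v₁| = 0.5945 km/s.
Circular speed at r₂: v₂ = √(μ/r₂) = 3.1634 km/s.
Transfer-orbit speed at r₂: v_p = √[μ(2/r₂ − 1/a_t)] = 4.0603 km/s.
Second burn Δv₂ = |v₂ − v_p| = 0.8969 km/s.
Δv = Δv₁ + Δv₂ = 0.5945 + 0.8969 = 1.491 km/s.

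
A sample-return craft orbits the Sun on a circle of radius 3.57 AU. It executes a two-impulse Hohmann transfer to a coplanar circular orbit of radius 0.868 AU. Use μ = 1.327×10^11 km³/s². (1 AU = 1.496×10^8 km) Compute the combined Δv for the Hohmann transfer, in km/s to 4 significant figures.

Δv = 14.48 km/s

In km: r₁ = 3.57 × 1.496×10^8 = 5.34072×10^8 km; r₂ = 0.868 × 1.496×10^8 = 1.298528×10^8 km.
Semi-major axis of the transfer orbit: a_t = (5.34072×10^8 + 1.298528×10^8)/2 = 3.319624×10^8 km.
At r₁ the circular-orbit speed is v₁ = √(μ/r₁) = 15.763 km/s.
Transfer-orbit speed at r₁ (v² = μ(2/r − 1/a)): v_a = √[μ(2/r₁ − 1/a_t)] = 9.8586 km/s.
First burn Δv₁ = |v_a − v₁| = 5.904 km/s.
At r₂, v₂ = √(μ/r₂) = 31.97 km/s.
Transfer-orbit speed at r₂: v_p = √[μ(2/r₂ − 1/a_t)] = 40.55 km/s.
Second burn Δv₂ = |v₂ − v_p| = 8.580 km/s.
Δv = Δv₁ + Δv₂ = 5.904 + 8.580 = 14.48 km/s.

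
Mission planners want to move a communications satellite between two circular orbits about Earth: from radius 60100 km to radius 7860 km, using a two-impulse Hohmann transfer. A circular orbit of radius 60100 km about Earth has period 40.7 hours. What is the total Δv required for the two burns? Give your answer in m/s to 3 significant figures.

Δv = 3690 m/s

From Kepler's third law T² = 4π²r³/μ at r = 60100 km, T = 40.7 hours = 40.7 × 3600 s = 1.4652×10^5 s: μ = 4π²r³/T² = 3.99199×10^5 km³/s².
Transfer-ellipse semi-major axis a_t = (r₁ + r₂)/2 = (60100 + 7860)/2 = 33980 km.
At r₁ the circular-orbit speed is v₁ = √(μ/r₁) = 2.5773 km/s.
On the transfer ellipse at r₁, vis-viva equation gives v_a = √[μ(2/r₁ − 1/a_t)] = 1.2395 km/s.
First burn Δv₁ = |v_a − v₁| = 1.338 km/s.
At r₂, v₂ = √(μ/r₂) = 7.127 km/s.
Transfer-orbit speed at r₂: v_p = √[μ(2/r₂ − 1/a_t)] = 9.478 km/s.
Second burn Δv₂ = |v₂ − v_p| = 2.351 km/s.
Total Δv = Δv₁ + Δv₂ = 3.689 km/s.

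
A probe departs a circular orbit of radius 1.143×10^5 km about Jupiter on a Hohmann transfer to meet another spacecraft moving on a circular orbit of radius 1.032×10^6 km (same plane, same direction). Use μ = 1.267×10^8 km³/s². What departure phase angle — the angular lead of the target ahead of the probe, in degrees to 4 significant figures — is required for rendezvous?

φ = 105.5°

Semi-major axis of the transfer orbit: a_t = (1.143×10^5 + 1.032×10^6)/2 = 5.7315×10^5 km.
The half-period of the transfer ellipse is t = π√(a_t³/μ) = 1.21106×10^5 s.
The target's mean motion on its circular orbit is ω₂ = √(μ/r₂³) = 1.07366×10^-5 rad/s.
Angle swept by the target during transfer: ω₂·t = 1.3003 rad = 74.50°.
The probe traverses 180° on the transfer ellipse, so the target must lead by 180° − 74.50° = 105.5°.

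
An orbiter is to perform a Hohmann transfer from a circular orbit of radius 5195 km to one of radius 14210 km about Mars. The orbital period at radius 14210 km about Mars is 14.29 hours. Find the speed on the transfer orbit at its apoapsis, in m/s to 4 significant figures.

v = 1270 m/s

From Kepler's third law T² = 4π²r³/μ at r = 14210 km, T = 14.29 hours = 14.29 × 3600 s = 51444 s: μ = 4π²r³/T² = 42802.8 km³/s².
Semi-major axis of the transfer orbit: a_t = (5195 + 14210)/2 = 9702.5 km.
The apoapsis of the transfer ellipse is at r = 14210 km.
Applying v² = μ(2/r − 1/a_t): v = 1.270 km/s.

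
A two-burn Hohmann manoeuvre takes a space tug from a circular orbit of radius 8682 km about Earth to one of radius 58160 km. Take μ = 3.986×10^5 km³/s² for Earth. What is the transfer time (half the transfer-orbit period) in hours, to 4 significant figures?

Semi-major axis of the transfer orbit: a_t = (8682 + 58160)/2 = 33421 km.
Transfer time t = π√(a_t³/μ) = π√((33421)³ / 3.986×10^5) = 30403 s.
Converting: 30403 s ÷ 3600 s/hour = 8.445 hours.

t = 8.445 hours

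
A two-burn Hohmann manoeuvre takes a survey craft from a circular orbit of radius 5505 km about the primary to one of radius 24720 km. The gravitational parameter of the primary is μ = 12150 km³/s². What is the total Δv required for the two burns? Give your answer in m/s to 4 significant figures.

Δv = 692.4 m/s

The Hohmann ellipse has a_t = (r₁ + r₂)/2 = 15112.5 km.
At r₁ the circular-orbit speed is v₁ = √(μ/r₁) = 1.485626 km/s.
Transfer-orbit speed at r₁ (vis-viva equation): v_p = √[μ(2/r₁ − 1/a_t)] = 1.900052 km/s.
First burn Δv₁ = |v_p − v₁| = 0.41443 km/s.
Circular speed at r₂: v₂ = √(μ/r₂) = 0.70107 km/s.
Transfer-orbit speed at r₂: v_a = √[μ(2/r₂ − 1/a_t)] = 0.42313 km/s.
Second burn Δv₂ = |v₂ − v_a| = 0.27794 km/s.
Δv = Δv₁ + Δv₂ = 0.41443 + 0.27794 = 0.6924 km/s.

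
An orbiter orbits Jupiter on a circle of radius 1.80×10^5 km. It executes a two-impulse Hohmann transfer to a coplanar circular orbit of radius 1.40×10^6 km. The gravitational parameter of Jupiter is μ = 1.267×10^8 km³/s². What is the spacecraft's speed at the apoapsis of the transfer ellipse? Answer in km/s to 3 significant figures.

Semi-major axis of the transfer orbit: a_t = (1.800×10^5 + 1.400×10^6)/2 = 7.900×10^5 km.
The apoapsis of the transfer ellipse is at r = 1.400×10^6 km.
Vis-viva: v = √[μ(2/r − 1/a_t)] = √[1.267×10^8 × (2/1.400×10^6 − 1/7.900×10^5)] = 4.541 km/s.

v = 4.54 km/s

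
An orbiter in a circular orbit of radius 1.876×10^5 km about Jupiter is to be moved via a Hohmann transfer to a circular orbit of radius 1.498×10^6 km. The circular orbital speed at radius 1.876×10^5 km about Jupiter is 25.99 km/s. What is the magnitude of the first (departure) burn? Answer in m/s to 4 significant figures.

Δv₁ = 8660 m/s

From the circular-orbit relation v² = μ/r at r = 1.876×10^5 km: μ = v²r = (25.99)² × 1.876×10^5 = 1.26720×10^8 km³/s².
The Hohmann ellipse has a_t = (r₁ + r₂)/2 = 8.428×10^5 km.
Circular speed at r = 1.876×10^5 km: v_c = √(μ/r) = 25.99 km/s.
Vis-viva on the transfer ellipse at r = 1.876×10^5 km gives v_t = √[μ(2/r − 1/a_t)] = 34.65 km/s.
Δv₁ = |v_t − v_c| = |34.65 − 25.99| = 8.660 km/s.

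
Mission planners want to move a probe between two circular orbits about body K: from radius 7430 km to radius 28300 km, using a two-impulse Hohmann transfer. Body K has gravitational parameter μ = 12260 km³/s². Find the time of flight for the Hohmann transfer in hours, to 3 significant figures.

Semi-major axis of the transfer orbit: a_t = (7430 + 28300)/2 = 17865 km.
Half the transfer-orbit period gives t = π√(a_t³/μ) = 67750 s.
Converting: 67750 s ÷ 3600 s/hour = 18.8 hours.

t = 18.8 hours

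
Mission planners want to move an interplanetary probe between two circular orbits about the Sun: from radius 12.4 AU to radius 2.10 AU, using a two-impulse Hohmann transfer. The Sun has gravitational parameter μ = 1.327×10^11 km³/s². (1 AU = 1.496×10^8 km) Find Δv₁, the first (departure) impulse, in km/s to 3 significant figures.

In km: r₁ = 12.4 × 1.496×10^8 = 1.85504×10^9 km; r₂ = 2.10 × 1.496×10^8 = 3.1416×10^8 km.
Semi-major axis of the transfer orbit: a_t = (1.85504×10^9 + 3.1416×10^8)/2 = 1.0846×10^9 km.
On the circular orbit at r = 1.85504×10^9 km, v_c = √(μ/r) = 8.458 km/s.
Transfer-orbit speed at the same r (vis-viva, a = a_t): v_t = √[μ(2/r − 1/a_t)] = 4.552 km/s.
Δv₁ = |v_t − v_c| = |4.552 − 8.458| = 3.906 km/s.

Δv₁ = 3.91 km/s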